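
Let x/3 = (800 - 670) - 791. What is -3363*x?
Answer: 6668829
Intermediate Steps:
x = -1983 (x = 3*((800 - 670) - 791) = 3*(130 - 791) = 3*(-661) = -1983)
-3363*x = -3363*(-1983) = 6668829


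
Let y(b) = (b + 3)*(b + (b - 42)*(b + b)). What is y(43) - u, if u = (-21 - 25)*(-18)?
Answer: 5106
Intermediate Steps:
y(b) = (3 + b)*(b + 2*b*(-42 + b)) (y(b) = (3 + b)*(b + (-42 + b)*(2*b)) = (3 + b)*(b + 2*b*(-42 + b)))
u = 828 (u = -46*(-18) = 828)
y(43) - u = 43*(-249 - 77*43 + 2*43²) - 1*828 = 43*(-249 - 3311 + 2*1849) - 828 = 43*(-249 - 3311 + 3698) - 828 = 43*138 - 828 = 5934 - 828 = 5106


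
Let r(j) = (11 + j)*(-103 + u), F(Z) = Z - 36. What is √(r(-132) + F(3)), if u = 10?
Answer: 2*√2805 ≈ 105.92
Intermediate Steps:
F(Z) = -36 + Z
r(j) = -1023 - 93*j (r(j) = (11 + j)*(-103 + 10) = (11 + j)*(-93) = -1023 - 93*j)
√(r(-132) + F(3)) = √((-1023 - 93*(-132)) + (-36 + 3)) = √((-1023 + 12276) - 33) = √(11253 - 33) = √11220 = 2*√2805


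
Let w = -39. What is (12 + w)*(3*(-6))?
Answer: 486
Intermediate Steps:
(12 + w)*(3*(-6)) = (12 - 39)*(3*(-6)) = -27*(-18) = 486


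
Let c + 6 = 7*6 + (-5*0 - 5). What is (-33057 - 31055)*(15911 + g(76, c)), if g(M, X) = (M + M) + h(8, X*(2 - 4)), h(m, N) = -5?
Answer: -1029510496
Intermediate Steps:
c = 31 (c = -6 + (7*6 + (-5*0 - 5)) = -6 + (42 + (0 - 5)) = -6 + (42 - 5) = -6 + 37 = 31)
g(M, X) = -5 + 2*M (g(M, X) = (M + M) - 5 = 2*M - 5 = -5 + 2*M)
(-33057 - 31055)*(15911 + g(76, c)) = (-33057 - 31055)*(15911 + (-5 + 2*76)) = -64112*(15911 + (-5 + 152)) = -64112*(15911 + 147) = -64112*16058 = -1029510496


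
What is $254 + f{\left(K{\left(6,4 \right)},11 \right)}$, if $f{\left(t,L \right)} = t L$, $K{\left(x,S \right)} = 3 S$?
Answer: $386$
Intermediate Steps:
$f{\left(t,L \right)} = L t$
$254 + f{\left(K{\left(6,4 \right)},11 \right)} = 254 + 11 \cdot 3 \cdot 4 = 254 + 11 \cdot 12 = 254 + 132 = 386$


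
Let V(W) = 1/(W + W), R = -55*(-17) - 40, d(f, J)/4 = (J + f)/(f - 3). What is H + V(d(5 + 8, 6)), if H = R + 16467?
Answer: 1319517/76 ≈ 17362.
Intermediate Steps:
d(f, J) = 4*(J + f)/(-3 + f) (d(f, J) = 4*((J + f)/(f - 3)) = 4*((J + f)/(-3 + f)) = 4*(J + f)/(-3 + f))
R = 895 (R = 935 - 40 = 895)
V(W) = 1/(2*W)
H = 17362 (H = 895 + 16467 = 17362)
H + V(d(5 + 8, 6)) = 17362 + 1/(2*((4*(6 + (5 + 8))/(-3 + (5 + 8))))) = 17362 + 1/(2*((4*(6 + 13)/(-3 + 13)))) = 17362 + 1/(2*((4*19/10))) = 17362 + 1/(2*((4*(⅒)*19))) = 17362 + 1/(2*(38/5)) = 17362 + (½)*(5/38) = 17362 + 5/76 = 1319517/76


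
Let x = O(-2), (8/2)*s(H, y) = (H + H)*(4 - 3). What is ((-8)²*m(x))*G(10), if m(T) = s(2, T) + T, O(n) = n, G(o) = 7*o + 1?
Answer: -4544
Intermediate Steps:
s(H, y) = H/2 (s(H, y) = ((H + H)*(4 - 3))/4 = ((2*H)*1)/4 = (2*H)/4 = H/2)
G(o) = 1 + 7*o
x = -2
m(T) = 1 + T (m(T) = (½)*2 + T = 1 + T)
((-8)²*m(x))*G(10) = ((-8)²*(1 - 2))*(1 + 7*10) = (64*(-1))*(1 + 70) = -64*71 = -4544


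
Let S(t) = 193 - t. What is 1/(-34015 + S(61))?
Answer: -1/33883 ≈ -2.9513e-5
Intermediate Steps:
1/(-34015 + S(61)) = 1/(-34015 + (193 - 1*61)) = 1/(-34015 + (193 - 61)) = 1/(-34015 + 132) = 1/(-33883) = -1/33883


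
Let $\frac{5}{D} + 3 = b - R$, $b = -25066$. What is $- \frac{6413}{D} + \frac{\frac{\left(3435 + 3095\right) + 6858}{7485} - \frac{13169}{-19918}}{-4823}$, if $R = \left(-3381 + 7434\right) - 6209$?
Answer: $\frac{21131386102682590453}{719042887290} \approx 2.9388 \cdot 10^{7}$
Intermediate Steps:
$R = -2156$ ($R = 4053 - 6209 = -2156$)
$D = - \frac{5}{22913}$ ($D = \frac{5}{-3 - 22910} = \frac{5}{-22913} = 5 \left(- \frac{1}{22913}\right) = - \frac{5}{22913} \approx -0.00021822$)
$- \frac{6413}{D} + \frac{\frac{\left(3435 + 3095\right) + 6858}{7485} - \frac{13169}{-19918}}{-4823} = - \frac{6413}{- \frac{5}{22913}} + \frac{\frac{\left(3435 + 3095\right) + 6858}{7485} - \frac{13169}{-19918}}{-4823} = \left(-6413\right) \left(- \frac{22913}{5}\right) + \left(\left(6530 + 6858\right) \frac{1}{7485} - - \frac{13169}{19918}\right) \left(- \frac{1}{4823}\right) = \frac{146941069}{5} + \left(13388 \cdot \frac{1}{7485} + \frac{13169}{19918}\right) \left(- \frac{1}{4823}\right) = \frac{146941069}{5} + \left(\frac{13388}{7485} + \frac{13169}{19918}\right) \left(- \frac{1}{4823}\right) = \frac{146941069}{5} + \frac{365232149}{149086230} \left(- \frac{1}{4823}\right) = \frac{146941069}{5} - \frac{365232149}{719042887290} = \frac{21131386102682590453}{719042887290}$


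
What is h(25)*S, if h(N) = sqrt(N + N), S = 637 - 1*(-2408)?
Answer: 15225*sqrt(2) ≈ 21531.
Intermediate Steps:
S = 3045 (S = 637 + 2408 = 3045)
h(N) = sqrt(2)*sqrt(N) (h(N) = sqrt(2*N) = sqrt(2)*sqrt(N))
h(25)*S = (sqrt(2)*sqrt(25))*3045 = (sqrt(2)*5)*3045 = (5*sqrt(2))*3045 = 15225*sqrt(2)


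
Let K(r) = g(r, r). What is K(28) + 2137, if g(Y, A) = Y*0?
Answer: 2137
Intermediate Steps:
g(Y, A) = 0
K(r) = 0
K(28) + 2137 = 0 + 2137 = 2137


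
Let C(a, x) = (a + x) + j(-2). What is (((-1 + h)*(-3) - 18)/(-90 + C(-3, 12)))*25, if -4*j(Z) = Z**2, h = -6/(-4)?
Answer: 975/164 ≈ 5.9451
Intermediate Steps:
h = 3/2 (h = -6*(-1/4) = 3/2 ≈ 1.5000)
j(Z) = -Z**2/4
C(a, x) = -1 + a + x (C(a, x) = (a + x) - 1/4*(-2)**2 = (a + x) - 1/4*4 = (a + x) - 1 = -1 + a + x)
(((-1 + h)*(-3) - 18)/(-90 + C(-3, 12)))*25 = (((-1 + 3/2)*(-3) - 18)/(-90 + (-1 - 3 + 12)))*25 = (((1/2)*(-3) - 18)/(-90 + 8))*25 = ((-3/2 - 18)/(-82))*25 = -39/2*(-1/82)*25 = (39/164)*25 = 975/164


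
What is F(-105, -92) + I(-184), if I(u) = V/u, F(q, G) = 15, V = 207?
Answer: 111/8 ≈ 13.875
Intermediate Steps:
I(u) = 207/u
F(-105, -92) + I(-184) = 15 + 207/(-184) = 15 + 207*(-1/184) = 15 - 9/8 = 111/8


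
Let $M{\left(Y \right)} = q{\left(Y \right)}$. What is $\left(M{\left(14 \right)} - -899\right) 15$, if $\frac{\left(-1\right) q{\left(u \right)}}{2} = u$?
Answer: $13065$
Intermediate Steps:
$q{\left(u \right)} = - 2 u$
$M{\left(Y \right)} = - 2 Y$
$\left(M{\left(14 \right)} - -899\right) 15 = \left(\left(-2\right) 14 - -899\right) 15 = \left(-28 + 899\right) 15 = 871 \cdot 15 = 13065$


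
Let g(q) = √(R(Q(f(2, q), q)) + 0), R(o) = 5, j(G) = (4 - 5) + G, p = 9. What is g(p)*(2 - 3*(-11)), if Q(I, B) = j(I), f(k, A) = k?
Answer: 35*√5 ≈ 78.262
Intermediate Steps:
j(G) = -1 + G
Q(I, B) = -1 + I
g(q) = √5 (g(q) = √(5 + 0) = √5)
g(p)*(2 - 3*(-11)) = √5*(2 - 3*(-11)) = √5*(2 + 33) = √5*35 = 35*√5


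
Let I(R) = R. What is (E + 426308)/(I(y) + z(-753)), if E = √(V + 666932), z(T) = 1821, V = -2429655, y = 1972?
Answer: 426308/3793 + I*√1762723/3793 ≈ 112.39 + 0.35003*I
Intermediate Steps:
E = I*√1762723 (E = √(-2429655 + 666932) = √(-1762723) = I*√1762723 ≈ 1327.7*I)
(E + 426308)/(I(y) + z(-753)) = (I*√1762723 + 426308)/(1972 + 1821) = (426308 + I*√1762723)/3793 = (426308 + I*√1762723)*(1/3793) = 426308/3793 + I*√1762723/3793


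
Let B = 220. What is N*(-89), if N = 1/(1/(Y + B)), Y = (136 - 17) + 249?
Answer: -52332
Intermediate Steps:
Y = 368 (Y = 119 + 249 = 368)
N = 588 (N = 1/(1/(368 + 220)) = 1/(1/588) = 588)
N*(-89) = 588*(-89) = -52332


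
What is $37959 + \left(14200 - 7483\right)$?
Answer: $44676$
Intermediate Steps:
$37959 + \left(14200 - 7483\right) = 37959 + 6717 = 44676$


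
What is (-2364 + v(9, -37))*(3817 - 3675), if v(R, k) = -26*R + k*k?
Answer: -174518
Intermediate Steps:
v(R, k) = k² - 26*R (v(R, k) = -26*R + k² = k² - 26*R)
(-2364 + v(9, -37))*(3817 - 3675) = (-2364 + ((-37)² - 26*9))*(3817 - 3675) = (-2364 + (1369 - 234))*142 = (-2364 + 1135)*142 = -1229*142 = -174518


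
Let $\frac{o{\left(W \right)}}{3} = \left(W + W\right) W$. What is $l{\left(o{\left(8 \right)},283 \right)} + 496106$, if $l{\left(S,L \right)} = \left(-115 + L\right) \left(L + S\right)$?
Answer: $608162$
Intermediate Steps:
$o{\left(W \right)} = 6 W^{2}$ ($o{\left(W \right)} = 3 \left(W + W\right) W = 3 \cdot 2 W W = 3 \cdot 2 W^{2} = 6 W^{2}$)
$l{\left(o{\left(8 \right)},283 \right)} + 496106 = \left(283^{2} - 32545 - 115 \cdot 6 \cdot 8^{2} + 283 \cdot 6 \cdot 8^{2}\right) + 496106 = \left(80089 - 32545 - 115 \cdot 6 \cdot 64 + 283 \cdot 6 \cdot 64\right) + 496106 = \left(80089 - 32545 - 44160 + 283 \cdot 384\right) + 496106 = \left(80089 - 32545 - 44160 + 108672\right) + 496106 = 112056 + 496106 = 608162$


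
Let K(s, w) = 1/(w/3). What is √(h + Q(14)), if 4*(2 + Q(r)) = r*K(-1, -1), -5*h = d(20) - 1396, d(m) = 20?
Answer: √26270/10 ≈ 16.208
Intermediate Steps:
K(s, w) = 3/w (K(s, w) = 1/(w*(⅓)) = 1/(w/3) = 3/w)
h = 1376/5 (h = -(20 - 1396)/5 = -⅕*(-1376) = 1376/5 ≈ 275.20)
Q(r) = -2 - 3*r/4 (Q(r) = -2 + (r*(3/(-1)))/4 = -2 + (r*(3*(-1)))/4 = -2 + (r*(-3))/4 = -2 + (-3*r)/4 = -2 - 3*r/4)
√(h + Q(14)) = √(1376/5 + (-2 - ¾*14)) = √(1376/5 + (-2 - 21/2)) = √(1376/5 - 25/2) = √(2627/10) = √26270/10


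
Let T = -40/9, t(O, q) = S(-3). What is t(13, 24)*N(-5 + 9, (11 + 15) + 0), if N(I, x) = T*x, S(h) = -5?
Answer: 5200/9 ≈ 577.78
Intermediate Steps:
t(O, q) = -5
T = -40/9 (T = -40*1/9 = -40/9 ≈ -4.4444)
N(I, x) = -40*x/9
t(13, 24)*N(-5 + 9, (11 + 15) + 0) = -(-200)*((11 + 15) + 0)/9 = -(-200)*(26 + 0)/9 = -(-200)*26/9 = -5*(-1040/9) = 5200/9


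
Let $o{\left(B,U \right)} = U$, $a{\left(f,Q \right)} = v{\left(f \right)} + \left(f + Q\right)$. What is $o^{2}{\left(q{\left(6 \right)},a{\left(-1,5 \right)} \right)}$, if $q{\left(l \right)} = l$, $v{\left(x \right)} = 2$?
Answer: $36$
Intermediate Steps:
$a{\left(f,Q \right)} = 2 + Q + f$ ($a{\left(f,Q \right)} = 2 + \left(f + Q\right) = 2 + \left(Q + f\right) = 2 + Q + f$)
$o^{2}{\left(q{\left(6 \right)},a{\left(-1,5 \right)} \right)} = \left(2 + 5 - 1\right)^{2} = 6^{2} = 36$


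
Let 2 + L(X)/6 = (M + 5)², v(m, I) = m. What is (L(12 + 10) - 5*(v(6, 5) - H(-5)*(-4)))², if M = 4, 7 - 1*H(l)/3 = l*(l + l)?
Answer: 9144576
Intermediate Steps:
H(l) = 21 - 6*l² (H(l) = 21 - 3*l*(l + l) = 21 - 3*l*2*l = 21 - 6*l²)
L(X) = 474 (L(X) = -12 + 6*(4 + 5)² = -12 + 6*9² = -12 + 6*81 = -12 + 486 = 474)
(L(12 + 10) - 5*(v(6, 5) - H(-5)*(-4)))² = (474 - 5*(6 - (21 - 6*(-5)²)*(-4)))² = (474 - 5*(6 - (21 - 6*25)*(-4)))² = (474 - 5*(6 - (21 - 150)*(-4)))² = (474 - 5*(6 - (-129)*(-4)))² = (474 - 5*(6 - 1*516))² = (474 - 5*(6 - 516))² = (474 - 5*(-510))² = (474 + 2550)² = 3024² = 9144576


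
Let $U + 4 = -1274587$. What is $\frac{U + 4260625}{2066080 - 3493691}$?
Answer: $- \frac{2986034}{1427611} \approx -2.0916$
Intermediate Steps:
$U = -1274591$ ($U = -4 - 1274587 = -1274591$)
$\frac{U + 4260625}{2066080 - 3493691} = \frac{-1274591 + 4260625}{2066080 - 3493691} = \frac{2986034}{-1427611} = 2986034 \left(- \frac{1}{1427611}\right) = - \frac{2986034}{1427611}$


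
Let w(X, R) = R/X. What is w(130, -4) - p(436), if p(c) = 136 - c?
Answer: 19498/65 ≈ 299.97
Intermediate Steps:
w(130, -4) - p(436) = -4/130 - (136 - 1*436) = -4*1/130 - (136 - 436) = -2/65 - 1*(-300) = -2/65 + 300 = 19498/65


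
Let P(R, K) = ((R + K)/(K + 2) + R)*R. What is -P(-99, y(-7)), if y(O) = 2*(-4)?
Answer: -16071/2 ≈ -8035.5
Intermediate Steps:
y(O) = -8
P(R, K) = R*(R + (K + R)/(2 + K)) (P(R, K) = ((K + R)/(2 + K) + R)*R = (R + (K + R)/(2 + K))*R = R*(R + (K + R)/(2 + K)))
-P(-99, y(-7)) = -(-99)*(-8 + 3*(-99) - 8*(-99))/(2 - 8) = -(-99)*(-8 - 297 + 792)/(-6) = -(-99)*(-1)*487/6 = -1*16071/2 = -16071/2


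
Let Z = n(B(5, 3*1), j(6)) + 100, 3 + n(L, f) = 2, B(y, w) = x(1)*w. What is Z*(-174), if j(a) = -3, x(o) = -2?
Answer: -17226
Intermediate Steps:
B(y, w) = -2*w
n(L, f) = -1 (n(L, f) = -3 + 2 = -1)
Z = 99 (Z = -1 + 100 = 99)
Z*(-174) = 99*(-174) = -17226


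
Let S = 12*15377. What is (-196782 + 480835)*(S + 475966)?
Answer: 187614165970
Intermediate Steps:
S = 184524
(-196782 + 480835)*(S + 475966) = (-196782 + 480835)*(184524 + 475966) = 284053*660490 = 187614165970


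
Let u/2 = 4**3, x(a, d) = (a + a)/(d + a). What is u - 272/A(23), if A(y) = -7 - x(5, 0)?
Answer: 1424/9 ≈ 158.22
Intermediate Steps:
x(a, d) = 2*a/(a + d) (x(a, d) = (2*a)/(a + d) = 2*a/(a + d))
A(y) = -9 (A(y) = -7 - 2*5/(5 + 0) = -7 - 2*5/5 = -7 - 1*2 = -7 - 2 = -9)
u = 128 (u = 2*4**3 = 2*64 = 128)
u - 272/A(23) = 128 - 272/(-9) = 128 - 272*(-1)/9 = 128 - 1*(-272/9) = 128 + 272/9 = 1424/9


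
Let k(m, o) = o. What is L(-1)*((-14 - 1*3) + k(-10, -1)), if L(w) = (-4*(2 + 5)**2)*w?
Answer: -3528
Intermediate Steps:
L(w) = -196*w (L(w) = (-4*7**2)*w = (-4*49)*w = -196*w)
L(-1)*((-14 - 1*3) + k(-10, -1)) = (-196*(-1))*((-14 - 1*3) - 1) = 196*((-14 - 3) - 1) = 196*(-17 - 1) = 196*(-18) = -3528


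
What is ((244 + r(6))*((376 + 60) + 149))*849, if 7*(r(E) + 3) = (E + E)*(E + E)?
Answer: 909393615/7 ≈ 1.2991e+8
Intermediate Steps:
r(E) = -3 + 4*E²/7 (r(E) = -3 + ((E + E)*(E + E))/7 = -3 + ((2*E)*(2*E))/7 = -3 + (4*E²)/7 = -3 + 4*E²/7)
((244 + r(6))*((376 + 60) + 149))*849 = ((244 + (-3 + (4/7)*6²))*((376 + 60) + 149))*849 = ((244 + (-3 + (4/7)*36))*(436 + 149))*849 = ((244 + (-3 + 144/7))*585)*849 = ((244 + 123/7)*585)*849 = ((1831/7)*585)*849 = (1071135/7)*849 = 909393615/7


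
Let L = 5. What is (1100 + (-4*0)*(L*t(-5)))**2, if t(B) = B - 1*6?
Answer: 1210000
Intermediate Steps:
t(B) = -6 + B (t(B) = B - 6 = -6 + B)
(1100 + (-4*0)*(L*t(-5)))**2 = (1100 + (-4*0)*(5*(-6 - 5)))**2 = (1100 + 0*(5*(-11)))**2 = (1100 + 0*(-55))**2 = (1100 + 0)**2 = 1100**2 = 1210000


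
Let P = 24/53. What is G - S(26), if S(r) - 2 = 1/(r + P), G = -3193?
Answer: -4479443/1402 ≈ -3195.0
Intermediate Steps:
P = 24/53 (P = 24*(1/53) = 24/53 ≈ 0.45283)
S(r) = 2 + 1/(24/53 + r) (S(r) = 2 + 1/(r + 24/53) = 2 + 1/(24/53 + r))
G - S(26) = -3193 - (101 + 106*26)/(24 + 53*26) = -3193 - (101 + 2756)/(24 + 1378) = -3193 - 2857/1402 = -4479443/1402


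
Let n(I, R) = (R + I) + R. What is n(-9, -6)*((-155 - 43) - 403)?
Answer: 12621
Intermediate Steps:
n(I, R) = I + 2*R (n(I, R) = (I + R) + R = I + 2*R)
n(-9, -6)*((-155 - 43) - 403) = (-9 + 2*(-6))*((-155 - 43) - 403) = (-9 - 12)*(-198 - 403) = -21*(-601) = 12621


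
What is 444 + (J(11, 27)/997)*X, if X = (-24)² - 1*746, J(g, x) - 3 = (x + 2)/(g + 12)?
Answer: 10164704/22931 ≈ 443.27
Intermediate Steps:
J(g, x) = 3 + (2 + x)/(12 + g) (J(g, x) = 3 + (x + 2)/(g + 12) = 3 + (2 + x)/(12 + g))
X = -170 (X = 576 - 746 = -170)
444 + (J(11, 27)/997)*X = 444 + (((38 + 27 + 3*11)/(12 + 11))/997)*(-170) = 444 + (((38 + 27 + 33)/23)*(1/997))*(-170) = 444 + (((1/23)*98)*(1/997))*(-170) = 444 + ((98/23)*(1/997))*(-170) = 444 + (98/22931)*(-170) = 444 - 16660/22931 = 10164704/22931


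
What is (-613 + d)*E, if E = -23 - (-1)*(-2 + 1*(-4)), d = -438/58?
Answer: 17996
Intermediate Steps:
d = -219/29 (d = -438*1/58 = -219/29 ≈ -7.5517)
E = -29 (E = -23 - (-1)*(-2 - 4) = -23 - (-1)*(-6) = -23 - 1*6 = -23 - 6 = -29)
(-613 + d)*E = (-613 - 219/29)*(-29) = -17996/29*(-29) = 17996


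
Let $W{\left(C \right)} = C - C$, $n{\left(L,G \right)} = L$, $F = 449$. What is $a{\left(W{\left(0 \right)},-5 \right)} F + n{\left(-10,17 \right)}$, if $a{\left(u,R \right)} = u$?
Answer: $-10$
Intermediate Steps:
$W{\left(C \right)} = 0$
$a{\left(W{\left(0 \right)},-5 \right)} F + n{\left(-10,17 \right)} = 0 \cdot 449 - 10 = 0 - 10 = -10$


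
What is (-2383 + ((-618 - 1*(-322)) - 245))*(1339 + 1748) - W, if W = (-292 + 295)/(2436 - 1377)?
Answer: -3186314965/353 ≈ -9.0264e+6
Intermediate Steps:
W = 1/353 (W = 3/1059 = 3*(1/1059) = 1/353 ≈ 0.0028329)
(-2383 + ((-618 - 1*(-322)) - 245))*(1339 + 1748) - W = (-2383 + ((-618 - 1*(-322)) - 245))*(1339 + 1748) - 1*1/353 = (-2383 + ((-618 + 322) - 245))*3087 - 1/353 = (-2383 + (-296 - 245))*3087 - 1/353 = (-2383 - 541)*3087 - 1/353 = -2924*3087 - 1/353 = -9026388 - 1/353 = -3186314965/353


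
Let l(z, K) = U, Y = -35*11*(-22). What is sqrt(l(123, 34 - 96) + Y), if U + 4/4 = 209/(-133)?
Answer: 2*sqrt(103726)/7 ≈ 92.019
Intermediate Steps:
Y = 8470 (Y = -385*(-22) = 8470)
U = -18/7 (U = -1 + 209/(-133) = -1 + 209*(-1/133) = -1 - 11/7 = -18/7 ≈ -2.5714)
l(z, K) = -18/7
sqrt(l(123, 34 - 96) + Y) = sqrt(-18/7 + 8470) = sqrt(59272/7) = 2*sqrt(103726)/7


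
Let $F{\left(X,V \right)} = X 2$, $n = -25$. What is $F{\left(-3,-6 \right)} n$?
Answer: $150$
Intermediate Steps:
$F{\left(X,V \right)} = 2 X$
$F{\left(-3,-6 \right)} n = 2 \left(-3\right) \left(-25\right) = \left(-6\right) \left(-25\right) = 150$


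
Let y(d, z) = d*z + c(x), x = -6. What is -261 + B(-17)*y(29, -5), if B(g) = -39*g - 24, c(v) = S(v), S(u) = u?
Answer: -96750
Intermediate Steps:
c(v) = v
y(d, z) = -6 + d*z (y(d, z) = d*z - 6 = -6 + d*z)
B(g) = -24 - 39*g
-261 + B(-17)*y(29, -5) = -261 + (-24 - 39*(-17))*(-6 + 29*(-5)) = -261 + (-24 + 663)*(-6 - 145) = -261 + 639*(-151) = -261 - 96489 = -96750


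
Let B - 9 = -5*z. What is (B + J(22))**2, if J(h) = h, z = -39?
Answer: 51076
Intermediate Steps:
B = 204 (B = 9 - 5*(-39) = 9 + 195 = 204)
(B + J(22))**2 = (204 + 22)**2 = 226**2 = 51076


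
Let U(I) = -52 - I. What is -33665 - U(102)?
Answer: -33511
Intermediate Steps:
-33665 - U(102) = -33665 - (-52 - 1*102) = -33665 - (-52 - 102) = -33665 - 1*(-154) = -33665 + 154 = -33511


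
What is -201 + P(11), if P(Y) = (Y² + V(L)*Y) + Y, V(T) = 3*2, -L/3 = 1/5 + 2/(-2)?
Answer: -3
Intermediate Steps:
L = 12/5 (L = -3*(1/5 + 2/(-2)) = -3*(1*(⅕) + 2*(-½)) = -3*(⅕ - 1) = -3*(-⅘) = 12/5 ≈ 2.4000)
V(T) = 6
P(Y) = Y² + 7*Y (P(Y) = (Y² + 6*Y) + Y = Y² + 7*Y)
-201 + P(11) = -201 + 11*(7 + 11) = -201 + 11*18 = -201 + 198 = -3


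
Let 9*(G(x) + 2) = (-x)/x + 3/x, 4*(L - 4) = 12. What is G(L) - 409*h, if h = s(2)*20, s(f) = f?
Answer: -1030810/63 ≈ -16362.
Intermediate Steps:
L = 7 (L = 4 + (¼)*12 = 4 + 3 = 7)
G(x) = -19/9 + 1/(3*x) (G(x) = -2 + ((-x)/x + 3/x)/9 = -2 + (-1 + 3/x)/9 = -2 + (-⅑ + 1/(3*x)) = -19/9 + 1/(3*x))
h = 40 (h = 2*20 = 40)
G(L) - 409*h = (⅑)*(3 - 19*7)/7 - 409*40 = (⅑)*(⅐)*(3 - 133) - 16360 = (⅑)*(⅐)*(-130) - 16360 = -130/63 - 16360 = -1030810/63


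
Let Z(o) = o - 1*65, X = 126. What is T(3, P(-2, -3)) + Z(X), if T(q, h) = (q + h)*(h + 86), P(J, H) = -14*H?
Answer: 5821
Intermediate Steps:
T(q, h) = (86 + h)*(h + q) (T(q, h) = (h + q)*(86 + h) = (86 + h)*(h + q))
Z(o) = -65 + o (Z(o) = o - 65 = -65 + o)
T(3, P(-2, -3)) + Z(X) = ((-14*(-3))² + 86*(-14*(-3)) + 86*3 - 14*(-3)*3) + (-65 + 126) = (42² + 86*42 + 258 + 42*3) + 61 = (1764 + 3612 + 258 + 126) + 61 = 5760 + 61 = 5821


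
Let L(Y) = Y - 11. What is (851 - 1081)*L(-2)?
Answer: 2990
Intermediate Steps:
L(Y) = -11 + Y
(851 - 1081)*L(-2) = (851 - 1081)*(-11 - 2) = -230*(-13) = 2990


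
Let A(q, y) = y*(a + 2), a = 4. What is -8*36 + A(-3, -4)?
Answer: -312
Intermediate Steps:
A(q, y) = 6*y (A(q, y) = y*(4 + 2) = y*6 = 6*y)
-8*36 + A(-3, -4) = -8*36 + 6*(-4) = -288 - 24 = -312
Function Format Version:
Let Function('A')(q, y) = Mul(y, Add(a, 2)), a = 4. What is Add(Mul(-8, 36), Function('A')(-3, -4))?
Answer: -312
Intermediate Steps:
Function('A')(q, y) = Mul(6, y) (Function('A')(q, y) = Mul(y, Add(4, 2)) = Mul(y, 6) = Mul(6, y))
Add(Mul(-8, 36), Function('A')(-3, -4)) = Add(Mul(-8, 36), Mul(6, -4)) = Add(-288, -24) = -312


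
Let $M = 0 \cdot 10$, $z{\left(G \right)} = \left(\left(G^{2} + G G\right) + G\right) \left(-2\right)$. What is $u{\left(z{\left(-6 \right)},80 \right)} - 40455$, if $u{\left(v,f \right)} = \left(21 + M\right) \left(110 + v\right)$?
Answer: $-40917$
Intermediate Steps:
$z{\left(G \right)} = - 4 G^{2} - 2 G$ ($z{\left(G \right)} = \left(\left(G^{2} + G^{2}\right) + G\right) \left(-2\right) = \left(2 G^{2} + G\right) \left(-2\right) = \left(G + 2 G^{2}\right) \left(-2\right) = - 4 G^{2} - 2 G$)
$M = 0$
$u{\left(v,f \right)} = 2310 + 21 v$ ($u{\left(v,f \right)} = \left(21 + 0\right) \left(110 + v\right) = 21 \left(110 + v\right) = 2310 + 21 v$)
$u{\left(z{\left(-6 \right)},80 \right)} - 40455 = \left(2310 + 21 \left(\left(-2\right) \left(-6\right) \left(1 + 2 \left(-6\right)\right)\right)\right) - 40455 = \left(2310 + 21 \left(\left(-2\right) \left(-6\right) \left(1 - 12\right)\right)\right) - 40455 = \left(2310 + 21 \left(\left(-2\right) \left(-6\right) \left(-11\right)\right)\right) - 40455 = \left(2310 + 21 \left(-132\right)\right) - 40455 = \left(2310 - 2772\right) - 40455 = -462 - 40455 = -40917$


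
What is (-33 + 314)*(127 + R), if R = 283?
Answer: 115210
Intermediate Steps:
(-33 + 314)*(127 + R) = (-33 + 314)*(127 + 283) = 281*410 = 115210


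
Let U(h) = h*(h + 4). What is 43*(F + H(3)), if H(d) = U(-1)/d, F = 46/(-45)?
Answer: -3913/45 ≈ -86.956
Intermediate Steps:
U(h) = h*(4 + h)
F = -46/45 (F = 46*(-1/45) = -46/45 ≈ -1.0222)
H(d) = -3/d (H(d) = (-(4 - 1))/d = (-1*3)/d = -3/d)
43*(F + H(3)) = 43*(-46/45 - 3/3) = 43*(-46/45 - 3*⅓) = 43*(-46/45 - 1) = 43*(-91/45) = -3913/45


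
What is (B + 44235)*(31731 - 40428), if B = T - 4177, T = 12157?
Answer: -454113855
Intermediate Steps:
B = 7980 (B = 12157 - 4177 = 7980)
(B + 44235)*(31731 - 40428) = (7980 + 44235)*(31731 - 40428) = 52215*(-8697) = -454113855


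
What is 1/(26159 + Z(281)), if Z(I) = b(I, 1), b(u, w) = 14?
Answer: 1/26173 ≈ 3.8207e-5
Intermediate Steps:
Z(I) = 14
1/(26159 + Z(281)) = 1/(26159 + 14) = 1/26173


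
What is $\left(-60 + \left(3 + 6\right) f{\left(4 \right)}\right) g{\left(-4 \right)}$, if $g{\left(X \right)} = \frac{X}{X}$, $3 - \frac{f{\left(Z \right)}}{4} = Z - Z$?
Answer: $48$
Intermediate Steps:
$f{\left(Z \right)} = 12$ ($f{\left(Z \right)} = 12 - 4 \left(Z - Z\right) = 12 - 0 = 12 + 0 = 12$)
$g{\left(X \right)} = 1$
$\left(-60 + \left(3 + 6\right) f{\left(4 \right)}\right) g{\left(-4 \right)} = \left(-60 + \left(3 + 6\right) 12\right) 1 = \left(-60 + 9 \cdot 12\right) 1 = \left(-60 + 108\right) 1 = 48 \cdot 1 = 48$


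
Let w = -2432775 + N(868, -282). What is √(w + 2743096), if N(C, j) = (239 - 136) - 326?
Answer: √310098 ≈ 556.86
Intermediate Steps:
N(C, j) = -223 (N(C, j) = 103 - 326 = -223)
w = -2432998 (w = -2432775 - 223 = -2432998)
√(w + 2743096) = √(-2432998 + 2743096) = √310098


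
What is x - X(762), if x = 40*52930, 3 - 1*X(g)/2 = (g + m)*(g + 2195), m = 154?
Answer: 7534418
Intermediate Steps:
X(g) = 6 - 2*(154 + g)*(2195 + g) (X(g) = 6 - 2*(g + 154)*(g + 2195) = 6 - 2*(154 + g)*(2195 + g))
x = 2117200
x - X(762) = 2117200 - (-676054 - 4698*762 - 2*762²) = 2117200 - (-676054 - 3579876 - 2*580644) = 2117200 - (-676054 - 3579876 - 1161288) = 2117200 - 1*(-5417218) = 2117200 + 5417218 = 7534418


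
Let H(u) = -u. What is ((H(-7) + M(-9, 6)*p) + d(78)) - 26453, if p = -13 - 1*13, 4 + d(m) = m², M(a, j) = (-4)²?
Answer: -20782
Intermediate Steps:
M(a, j) = 16
d(m) = -4 + m²
p = -26 (p = -13 - 13 = -26)
((H(-7) + M(-9, 6)*p) + d(78)) - 26453 = ((-1*(-7) + 16*(-26)) + (-4 + 78²)) - 26453 = ((7 - 416) + (-4 + 6084)) - 26453 = (-409 + 6080) - 26453 = 5671 - 26453 = -20782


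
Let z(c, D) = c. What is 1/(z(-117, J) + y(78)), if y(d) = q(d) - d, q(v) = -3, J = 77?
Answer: -1/198 ≈ -0.0050505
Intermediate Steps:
y(d) = -3 - d
1/(z(-117, J) + y(78)) = 1/(-117 + (-3 - 1*78)) = 1/(-117 + (-3 - 78)) = 1/(-117 - 81) = 1/(-198) = -1/198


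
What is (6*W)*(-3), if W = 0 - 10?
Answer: 180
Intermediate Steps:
W = -10
(6*W)*(-3) = (6*(-10))*(-3) = -60*(-3) = 180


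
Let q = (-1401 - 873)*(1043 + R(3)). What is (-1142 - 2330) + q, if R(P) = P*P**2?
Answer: -2436652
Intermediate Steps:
R(P) = P**3
q = -2433180 (q = (-1401 - 873)*(1043 + 3**3) = -2274*(1043 + 27) = -2274*1070 = -2433180)
(-1142 - 2330) + q = (-1142 - 2330) - 2433180 = -3472 - 2433180 = -2436652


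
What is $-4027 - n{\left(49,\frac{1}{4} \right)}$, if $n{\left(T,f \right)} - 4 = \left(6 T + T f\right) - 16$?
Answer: $- \frac{17285}{4} \approx -4321.3$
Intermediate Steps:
$n{\left(T,f \right)} = -12 + 6 T + T f$ ($n{\left(T,f \right)} = 4 - \left(16 - 6 T - T f\right) = 4 + \left(-16 + 6 T + T f\right) = -12 + 6 T + T f$)
$-4027 - n{\left(49,\frac{1}{4} \right)} = -4027 - \left(-12 + 6 \cdot 49 + \frac{49}{4}\right) = -4027 - \left(-12 + 294 + 49 \cdot \frac{1}{4}\right) = -4027 - \left(-12 + 294 + \frac{49}{4}\right) = -4027 - \frac{1177}{4} = - \frac{17285}{4}$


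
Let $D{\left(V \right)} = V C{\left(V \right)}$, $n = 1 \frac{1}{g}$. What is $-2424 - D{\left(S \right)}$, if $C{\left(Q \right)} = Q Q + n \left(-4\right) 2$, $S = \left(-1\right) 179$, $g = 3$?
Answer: $\frac{17197313}{3} \approx 5.7324 \cdot 10^{6}$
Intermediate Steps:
$n = \frac{1}{3}$ ($n = 1 \cdot \frac{1}{3} = \frac{1}{3} \approx 0.33333$)
$S = -179$
$C{\left(Q \right)} = - \frac{8}{3} + Q^{2}$ ($C{\left(Q \right)} = Q Q + \frac{1}{3} \left(-4\right) 2 = Q^{2} - \frac{8}{3} = - \frac{8}{3} + Q^{2}$)
$D{\left(V \right)} = V \left(- \frac{8}{3} + V^{2}\right)$
$-2424 - D{\left(S \right)} = -2424 - - 179 \left(- \frac{8}{3} + \left(-179\right)^{2}\right) = -2424 - - 179 \left(- \frac{8}{3} + 32041\right) = -2424 - \left(-179\right) \frac{96115}{3} = -2424 - - \frac{17204585}{3} = -2424 + \frac{17204585}{3} = \frac{17197313}{3}$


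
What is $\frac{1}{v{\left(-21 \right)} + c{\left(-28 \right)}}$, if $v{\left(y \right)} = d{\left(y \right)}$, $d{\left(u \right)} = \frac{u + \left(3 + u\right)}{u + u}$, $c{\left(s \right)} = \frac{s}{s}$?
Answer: $\frac{14}{27} \approx 0.51852$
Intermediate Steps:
$c{\left(s \right)} = 1$
$d{\left(u \right)} = \frac{3 + 2 u}{2 u}$
$v{\left(y \right)} = \frac{\frac{3}{2} + y}{y}$
$\frac{1}{v{\left(-21 \right)} + c{\left(-28 \right)}} = \frac{1}{\frac{\frac{3}{2} - 21}{-21} + 1} = \frac{1}{\left(- \frac{1}{21}\right) \left(- \frac{39}{2}\right) + 1} = \frac{1}{\frac{13}{14} + 1} = \frac{1}{\frac{27}{14}} = \frac{14}{27}$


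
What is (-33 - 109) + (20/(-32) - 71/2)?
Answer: -1425/8 ≈ -178.13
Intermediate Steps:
(-33 - 109) + (20/(-32) - 71/2) = -142 + (20*(-1/32) - 71*½) = -142 + (-5/8 - 71/2) = -142 - 289/8 = -1425/8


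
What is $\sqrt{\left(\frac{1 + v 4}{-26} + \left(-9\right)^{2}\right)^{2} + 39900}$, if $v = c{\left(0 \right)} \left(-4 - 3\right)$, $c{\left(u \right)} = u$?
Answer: $\frac{5 \sqrt{1256137}}{26} \approx 215.53$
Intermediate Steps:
$v = 0$ ($v = 0 \left(-4 - 3\right) = 0 \left(-7\right) = 0$)
$\sqrt{\left(\frac{1 + v 4}{-26} + \left(-9\right)^{2}\right)^{2} + 39900} = \sqrt{\left(\frac{1 + 0 \cdot 4}{-26} + \left(-9\right)^{2}\right)^{2} + 39900} = \sqrt{\left(\left(1 + 0\right) \left(- \frac{1}{26}\right) + 81\right)^{2} + 39900} = \sqrt{\left(1 \left(- \frac{1}{26}\right) + 81\right)^{2} + 39900} = \sqrt{\left(- \frac{1}{26} + 81\right)^{2} + 39900} = \sqrt{\left(\frac{2105}{26}\right)^{2} + 39900} = \sqrt{\frac{4431025}{676} + 39900} = \sqrt{\frac{31403425}{676}} = \frac{5 \sqrt{1256137}}{26}$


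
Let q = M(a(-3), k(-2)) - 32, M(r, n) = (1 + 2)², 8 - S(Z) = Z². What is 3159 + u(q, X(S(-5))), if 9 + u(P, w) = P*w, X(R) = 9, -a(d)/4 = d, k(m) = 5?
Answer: 2943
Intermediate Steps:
S(Z) = 8 - Z²
a(d) = -4*d
M(r, n) = 9 (M(r, n) = 3² = 9)
q = -23 (q = 9 - 32 = -23)
u(P, w) = -9 + P*w
3159 + u(q, X(S(-5))) = 3159 + (-9 - 23*9) = 3159 + (-9 - 207) = 3159 - 216 = 2943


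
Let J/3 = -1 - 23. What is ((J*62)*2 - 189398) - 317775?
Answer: -516101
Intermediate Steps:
J = -72 (J = 3*(-1 - 23) = 3*(-24) = -72)
((J*62)*2 - 189398) - 317775 = (-72*62*2 - 189398) - 317775 = (-4464*2 - 189398) - 317775 = (-8928 - 189398) - 317775 = -198326 - 317775 = -516101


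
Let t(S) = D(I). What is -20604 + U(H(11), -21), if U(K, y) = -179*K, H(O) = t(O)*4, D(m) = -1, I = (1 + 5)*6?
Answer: -19888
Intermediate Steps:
I = 36 (I = 6*6 = 36)
t(S) = -1
H(O) = -4 (H(O) = -1*4 = -4)
-20604 + U(H(11), -21) = -20604 - 179*(-4) = -20604 + 716 = -19888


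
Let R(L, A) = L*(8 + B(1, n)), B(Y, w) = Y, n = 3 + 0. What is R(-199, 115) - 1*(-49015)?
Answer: 47224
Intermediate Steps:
n = 3
R(L, A) = 9*L (R(L, A) = L*(8 + 1) = L*9 = 9*L)
R(-199, 115) - 1*(-49015) = 9*(-199) - 1*(-49015) = -1791 + 49015 = 47224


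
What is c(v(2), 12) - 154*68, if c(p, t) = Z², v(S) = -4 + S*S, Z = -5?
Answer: -10447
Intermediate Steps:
v(S) = -4 + S²
c(p, t) = 25 (c(p, t) = (-5)² = 25)
c(v(2), 12) - 154*68 = 25 - 154*68 = 25 - 10472 = -10447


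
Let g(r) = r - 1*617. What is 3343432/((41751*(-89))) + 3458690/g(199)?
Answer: -6426666372743/776610351 ≈ -8275.3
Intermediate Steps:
g(r) = -617 + r (g(r) = r - 617 = -617 + r)
3343432/((41751*(-89))) + 3458690/g(199) = 3343432/((41751*(-89))) + 3458690/(-617 + 199) = 3343432/(-3715839) + 3458690/(-418) = 3343432*(-1/3715839) + 3458690*(-1/418) = -3343432/3715839 - 1729345/209 = -6426666372743/776610351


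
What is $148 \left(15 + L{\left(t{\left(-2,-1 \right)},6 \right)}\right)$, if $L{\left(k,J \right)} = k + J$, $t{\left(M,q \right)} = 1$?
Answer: $3256$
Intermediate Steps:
$L{\left(k,J \right)} = J + k$
$148 \left(15 + L{\left(t{\left(-2,-1 \right)},6 \right)}\right) = 148 \left(15 + \left(6 + 1\right)\right) = 148 \left(15 + 7\right) = 148 \cdot 22 = 3256$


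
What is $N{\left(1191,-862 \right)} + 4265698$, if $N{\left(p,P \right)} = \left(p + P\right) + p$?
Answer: $4267218$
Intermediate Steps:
$N{\left(p,P \right)} = P + 2 p$ ($N{\left(p,P \right)} = \left(P + p\right) + p = P + 2 p$)
$N{\left(1191,-862 \right)} + 4265698 = \left(-862 + 2 \cdot 1191\right) + 4265698 = \left(-862 + 2382\right) + 4265698 = 1520 + 4265698 = 4267218$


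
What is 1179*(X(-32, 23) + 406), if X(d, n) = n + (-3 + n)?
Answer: 529371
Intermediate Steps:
X(d, n) = -3 + 2*n
1179*(X(-32, 23) + 406) = 1179*((-3 + 2*23) + 406) = 1179*((-3 + 46) + 406) = 1179*(43 + 406) = 1179*449 = 529371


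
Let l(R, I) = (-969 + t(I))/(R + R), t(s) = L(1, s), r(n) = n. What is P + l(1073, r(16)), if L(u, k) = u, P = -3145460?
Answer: -3375079064/1073 ≈ -3.1455e+6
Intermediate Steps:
t(s) = 1
l(R, I) = -484/R (l(R, I) = (-969 + 1)/(R + R) = -968*1/(2*R) = -484/R)
P + l(1073, r(16)) = -3145460 - 484/1073 = -3375079064/1073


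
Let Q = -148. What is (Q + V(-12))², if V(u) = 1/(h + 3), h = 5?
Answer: 1399489/64 ≈ 21867.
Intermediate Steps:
V(u) = ⅛ (V(u) = 1/(5 + 3) = 1/8 = ⅛)
(Q + V(-12))² = (-148 + ⅛)² = (-1183/8)² = 1399489/64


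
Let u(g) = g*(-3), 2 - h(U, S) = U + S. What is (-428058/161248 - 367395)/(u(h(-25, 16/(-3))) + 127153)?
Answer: -9873689503/3414587648 ≈ -2.8916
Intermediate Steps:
h(U, S) = 2 - S - U (h(U, S) = 2 - (U + S) = 2 - (S + U) = 2 + (-S - U) = 2 - S - U)
u(g) = -3*g
(-428058/161248 - 367395)/(u(h(-25, 16/(-3))) + 127153) = (-428058/161248 - 367395)/(-3*(2 - 16/(-3) - 1*(-25)) + 127153) = (-428058*1/161248 - 367395)/(-3*(2 - 16*(-1)/3 + 25) + 127153) = (-214029/80624 - 367395)/(-3*(2 - 1*(-16/3) + 25) + 127153) = -29621068509/(80624*(-3*(2 + 16/3 + 25) + 127153)) = -29621068509/(80624*(-3*97/3 + 127153)) = -29621068509/(80624*(-97 + 127153)) = -29621068509/80624/127056 = -29621068509/80624*1/127056 = -9873689503/3414587648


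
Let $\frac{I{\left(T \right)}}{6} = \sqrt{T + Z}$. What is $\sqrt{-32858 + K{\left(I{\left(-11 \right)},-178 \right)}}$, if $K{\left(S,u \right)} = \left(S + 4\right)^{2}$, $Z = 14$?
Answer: $\sqrt{-32734 + 48 \sqrt{3}} \approx 180.7 i$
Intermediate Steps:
$I{\left(T \right)} = 6 \sqrt{14 + T}$ ($I{\left(T \right)} = 6 \sqrt{T + 14} = 6 \sqrt{14 + T}$)
$K{\left(S,u \right)} = \left(4 + S\right)^{2}$
$\sqrt{-32858 + K{\left(I{\left(-11 \right)},-178 \right)}} = \sqrt{-32858 + \left(4 + 6 \sqrt{14 - 11}\right)^{2}} = \sqrt{-32858 + \left(4 + 6 \sqrt{3}\right)^{2}}$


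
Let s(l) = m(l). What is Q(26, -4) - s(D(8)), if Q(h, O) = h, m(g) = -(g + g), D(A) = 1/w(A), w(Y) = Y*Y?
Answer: 833/32 ≈ 26.031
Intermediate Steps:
w(Y) = Y**2
D(A) = A**(-2) (D(A) = 1/(A**2) = A**(-2))
m(g) = -2*g
s(l) = -2*l
Q(26, -4) - s(D(8)) = 26 - (-2)/8**2 = 26 - (-2)/64 = 26 - 1*(-1/32) = 26 + 1/32 = 833/32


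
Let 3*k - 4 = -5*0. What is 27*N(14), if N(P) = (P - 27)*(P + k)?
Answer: -5382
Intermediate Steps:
k = 4/3 (k = 4/3 + (-5*0)/3 = 4/3 + (⅓)*0 = 4/3 + 0 = 4/3 ≈ 1.3333)
N(P) = (-27 + P)*(4/3 + P) (N(P) = (P - 27)*(P + 4/3) = (-27 + P)*(4/3 + P))
27*N(14) = 27*(-36 + 14² - 77/3*14) = 27*(-36 + 196 - 1078/3) = 27*(-598/3) = -5382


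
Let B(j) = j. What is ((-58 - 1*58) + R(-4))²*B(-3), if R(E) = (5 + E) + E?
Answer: -42483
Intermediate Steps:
R(E) = 5 + 2*E
((-58 - 1*58) + R(-4))²*B(-3) = ((-58 - 1*58) + (5 + 2*(-4)))²*(-3) = ((-58 - 58) + (5 - 8))²*(-3) = (-116 - 3)²*(-3) = (-119)²*(-3) = 14161*(-3) = -42483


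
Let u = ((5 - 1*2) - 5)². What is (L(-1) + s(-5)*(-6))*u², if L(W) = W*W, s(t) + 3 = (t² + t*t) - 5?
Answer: -4016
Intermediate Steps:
s(t) = -8 + 2*t² (s(t) = -3 + ((t² + t*t) - 5) = -3 + ((t² + t²) - 5) = -3 + (2*t² - 5) = -3 + (-5 + 2*t²) = -8 + 2*t²)
L(W) = W²
u = 4 (u = ((5 - 2) - 5)² = (3 - 5)² = (-2)² = 4)
(L(-1) + s(-5)*(-6))*u² = ((-1)² + (-8 + 2*(-5)²)*(-6))*4² = (1 + (-8 + 2*25)*(-6))*16 = (1 + (-8 + 50)*(-6))*16 = (1 + 42*(-6))*16 = (1 - 252)*16 = -251*16 = -4016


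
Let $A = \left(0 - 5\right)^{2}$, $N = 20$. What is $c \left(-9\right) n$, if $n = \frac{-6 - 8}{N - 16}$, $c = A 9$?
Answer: $\frac{14175}{2} \approx 7087.5$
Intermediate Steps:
$A = 25$ ($A = \left(-5\right)^{2} = 25$)
$c = 225$ ($c = 25 \cdot 9 = 225$)
$n = - \frac{7}{2}$ ($n = \frac{-6 - 8}{20 - 16} = - \frac{14}{4} = \left(-14\right) \frac{1}{4} = - \frac{7}{2} \approx -3.5$)
$c \left(-9\right) n = 225 \left(-9\right) \left(- \frac{7}{2}\right) = \left(-2025\right) \left(- \frac{7}{2}\right) = \frac{14175}{2}$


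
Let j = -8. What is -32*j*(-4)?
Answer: -1024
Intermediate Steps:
-32*j*(-4) = -32*(-8)*(-4) = 256*(-4) = -1024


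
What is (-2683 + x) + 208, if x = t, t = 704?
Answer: -1771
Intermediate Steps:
x = 704
(-2683 + x) + 208 = (-2683 + 704) + 208 = -1979 + 208 = -1771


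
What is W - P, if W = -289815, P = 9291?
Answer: -299106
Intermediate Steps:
W - P = -289815 - 1*9291 = -289815 - 9291 = -299106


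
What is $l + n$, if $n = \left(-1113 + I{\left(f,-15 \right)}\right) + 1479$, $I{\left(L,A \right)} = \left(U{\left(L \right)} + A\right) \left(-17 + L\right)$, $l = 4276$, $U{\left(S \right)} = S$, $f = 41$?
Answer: $5266$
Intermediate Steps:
$I{\left(L,A \right)} = \left(-17 + L\right) \left(A + L\right)$ ($I{\left(L,A \right)} = \left(L + A\right) \left(-17 + L\right) = \left(A + L\right) \left(-17 + L\right) = \left(-17 + L\right) \left(A + L\right)$)
$n = 990$ ($n = \left(-1113 - \left(1057 - 1681\right)\right) + 1479 = \left(-1113 + \left(1681 + 255 - 697 - 615\right)\right) + 1479 = \left(-1113 + 624\right) + 1479 = -489 + 1479 = 990$)
$l + n = 4276 + 990 = 5266$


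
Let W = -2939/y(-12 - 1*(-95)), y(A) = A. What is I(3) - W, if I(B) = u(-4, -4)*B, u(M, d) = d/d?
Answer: 3188/83 ≈ 38.410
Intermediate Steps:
W = -2939/83 (W = -2939/(-12 - 1*(-95)) = -2939/(-12 + 95) = -2939/83 ≈ -35.410)
u(M, d) = 1
I(B) = B (I(B) = 1*B = B)
I(3) - W = 3 - 1*(-2939/83) = 3 + 2939/83 = 3188/83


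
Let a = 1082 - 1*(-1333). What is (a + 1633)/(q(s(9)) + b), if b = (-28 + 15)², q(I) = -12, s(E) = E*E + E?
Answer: 4048/157 ≈ 25.783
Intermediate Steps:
s(E) = E + E² (s(E) = E² + E = E + E²)
b = 169 (b = (-13)² = 169)
a = 2415 (a = 1082 + 1333 = 2415)
(a + 1633)/(q(s(9)) + b) = (2415 + 1633)/(-12 + 169) = 4048/157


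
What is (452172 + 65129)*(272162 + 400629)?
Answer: 348035457091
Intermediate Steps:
(452172 + 65129)*(272162 + 400629) = 517301*672791 = 348035457091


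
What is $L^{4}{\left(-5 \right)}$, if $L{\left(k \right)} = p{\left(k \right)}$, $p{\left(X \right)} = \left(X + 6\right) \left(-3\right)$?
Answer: $81$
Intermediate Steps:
$p{\left(X \right)} = -18 - 3 X$ ($p{\left(X \right)} = \left(6 + X\right) \left(-3\right) = -18 - 3 X$)
$L{\left(k \right)} = -18 - 3 k$
$L^{4}{\left(-5 \right)} = \left(-18 - -15\right)^{4} = \left(-18 + 15\right)^{4} = \left(-3\right)^{4} = 81$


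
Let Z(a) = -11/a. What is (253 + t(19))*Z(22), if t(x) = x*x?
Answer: -307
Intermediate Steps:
t(x) = x²
(253 + t(19))*Z(22) = (253 + 19²)*(-11/22) = (253 + 361)*(-11*1/22) = 614*(-½) = -307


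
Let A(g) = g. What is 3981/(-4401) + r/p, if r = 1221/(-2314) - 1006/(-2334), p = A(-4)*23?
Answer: -109765812379/121487304744 ≈ -0.90352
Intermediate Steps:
p = -92 (p = -4*23 = -92)
r = -260965/2700438 (r = 1221*(-1/2314) - 1006*(-1/2334) = -1221/2314 + 503/1167 = -260965/2700438 ≈ -0.096638)
3981/(-4401) + r/p = 3981/(-4401) - 260965/2700438/(-92) = 3981*(-1/4401) - 260965/2700438*(-1/92) = -1327/1467 + 260965/248440296 = -109765812379/121487304744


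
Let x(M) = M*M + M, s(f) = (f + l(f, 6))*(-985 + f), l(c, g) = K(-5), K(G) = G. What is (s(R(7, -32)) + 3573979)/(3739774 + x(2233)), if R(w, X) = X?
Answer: 451451/1091037 ≈ 0.41378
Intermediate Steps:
l(c, g) = -5
s(f) = (-985 + f)*(-5 + f) (s(f) = (f - 5)*(-985 + f) = (-5 + f)*(-985 + f) = (-985 + f)*(-5 + f))
x(M) = M + M² (x(M) = M² + M = M + M²)
(s(R(7, -32)) + 3573979)/(3739774 + x(2233)) = ((4925 + (-32)² - 990*(-32)) + 3573979)/(3739774 + 2233*(1 + 2233)) = ((4925 + 1024 + 31680) + 3573979)/(3739774 + 2233*2234) = (37629 + 3573979)/(3739774 + 4988522) = 3611608/8728296 = 3611608*(1/8728296) = 451451/1091037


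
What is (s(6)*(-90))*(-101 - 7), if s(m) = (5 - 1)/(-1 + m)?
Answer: 7776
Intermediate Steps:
s(m) = 4/(-1 + m)
(s(6)*(-90))*(-101 - 7) = ((4/(-1 + 6))*(-90))*(-101 - 7) = ((4/5)*(-90))*(-108) = -72*(-108) = 7776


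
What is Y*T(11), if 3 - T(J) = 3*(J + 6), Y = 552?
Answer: -26496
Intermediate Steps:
T(J) = -15 - 3*J (T(J) = 3 - 3*(J + 6) = 3 - 3*(6 + J) = 3 - (18 + 3*J) = 3 + (-18 - 3*J) = -15 - 3*J)
Y*T(11) = 552*(-15 - 3*11) = 552*(-15 - 33) = 552*(-48) = -26496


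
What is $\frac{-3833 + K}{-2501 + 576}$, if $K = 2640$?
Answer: $\frac{1193}{1925} \approx 0.61974$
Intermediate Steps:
$\frac{-3833 + K}{-2501 + 576} = \frac{-3833 + 2640}{-2501 + 576} = - \frac{1193}{-1925} = \left(-1193\right) \left(- \frac{1}{1925}\right) = \frac{1193}{1925}$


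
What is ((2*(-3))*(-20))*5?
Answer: 600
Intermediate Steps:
((2*(-3))*(-20))*5 = -6*(-20)*5 = 120*5 = 600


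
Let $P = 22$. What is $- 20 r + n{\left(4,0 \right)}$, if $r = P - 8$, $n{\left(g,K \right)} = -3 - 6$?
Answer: $-289$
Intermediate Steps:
$n{\left(g,K \right)} = -9$ ($n{\left(g,K \right)} = -3 - 6 = -9$)
$r = 14$ ($r = 22 - 8 = 14$)
$- 20 r + n{\left(4,0 \right)} = \left(-20\right) 14 - 9 = -280 - 9 = -289$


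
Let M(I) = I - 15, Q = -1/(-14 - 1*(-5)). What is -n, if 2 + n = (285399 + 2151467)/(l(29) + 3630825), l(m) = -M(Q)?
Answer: 43423324/32677559 ≈ 1.3288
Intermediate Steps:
Q = ⅑ (Q = -1/(-14 + 5) = -1/(-9) = -1*(-⅑) = ⅑ ≈ 0.11111)
M(I) = -15 + I
l(m) = 134/9 (l(m) = -(-15 + ⅑) = -1*(-134/9) = 134/9)
n = -43423324/32677559 (n = -2 + (285399 + 2151467)/(134/9 + 3630825) = -2 + 2436866/(32677559/9) = -2 + 2436866*(9/32677559) = -2 + 21931794/32677559 = -43423324/32677559 ≈ -1.3288)
-n = -1*(-43423324/32677559) = 43423324/32677559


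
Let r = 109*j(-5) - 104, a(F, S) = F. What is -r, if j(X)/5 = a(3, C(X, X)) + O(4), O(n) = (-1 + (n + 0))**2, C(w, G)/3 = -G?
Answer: -6436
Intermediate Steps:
C(w, G) = -3*G (C(w, G) = 3*(-G) = -3*G)
O(n) = (-1 + n)**2
j(X) = 60 (j(X) = 5*(3 + (-1 + 4)**2) = 5*(3 + 3**2) = 5*(3 + 9) = 5*12 = 60)
r = 6436 (r = 109*60 - 104 = 6540 - 104 = 6436)
-r = -1*6436 = -6436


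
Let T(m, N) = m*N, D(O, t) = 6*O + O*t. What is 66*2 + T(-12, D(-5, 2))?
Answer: 612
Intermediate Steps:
T(m, N) = N*m
66*2 + T(-12, D(-5, 2)) = 66*2 - 5*(6 + 2)*(-12) = 132 - 5*8*(-12) = 132 - 40*(-12) = 132 + 480 = 612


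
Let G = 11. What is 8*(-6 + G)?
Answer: 40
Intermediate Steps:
8*(-6 + G) = 8*(-6 + 11) = 8*5 = 40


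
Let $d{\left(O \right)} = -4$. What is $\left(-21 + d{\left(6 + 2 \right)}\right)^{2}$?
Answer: $625$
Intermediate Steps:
$\left(-21 + d{\left(6 + 2 \right)}\right)^{2} = \left(-21 - 4\right)^{2} = \left(-25\right)^{2} = 625$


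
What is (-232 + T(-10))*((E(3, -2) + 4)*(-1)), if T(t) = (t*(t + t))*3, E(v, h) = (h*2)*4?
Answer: 4416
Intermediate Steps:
E(v, h) = 8*h (E(v, h) = (2*h)*4 = 8*h)
T(t) = 6*t² (T(t) = (t*(2*t))*3 = (2*t²)*3 = 6*t²)
(-232 + T(-10))*((E(3, -2) + 4)*(-1)) = (-232 + 6*(-10)²)*((8*(-2) + 4)*(-1)) = (-232 + 6*100)*((-16 + 4)*(-1)) = (-232 + 600)*(-12*(-1)) = 368*12 = 4416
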